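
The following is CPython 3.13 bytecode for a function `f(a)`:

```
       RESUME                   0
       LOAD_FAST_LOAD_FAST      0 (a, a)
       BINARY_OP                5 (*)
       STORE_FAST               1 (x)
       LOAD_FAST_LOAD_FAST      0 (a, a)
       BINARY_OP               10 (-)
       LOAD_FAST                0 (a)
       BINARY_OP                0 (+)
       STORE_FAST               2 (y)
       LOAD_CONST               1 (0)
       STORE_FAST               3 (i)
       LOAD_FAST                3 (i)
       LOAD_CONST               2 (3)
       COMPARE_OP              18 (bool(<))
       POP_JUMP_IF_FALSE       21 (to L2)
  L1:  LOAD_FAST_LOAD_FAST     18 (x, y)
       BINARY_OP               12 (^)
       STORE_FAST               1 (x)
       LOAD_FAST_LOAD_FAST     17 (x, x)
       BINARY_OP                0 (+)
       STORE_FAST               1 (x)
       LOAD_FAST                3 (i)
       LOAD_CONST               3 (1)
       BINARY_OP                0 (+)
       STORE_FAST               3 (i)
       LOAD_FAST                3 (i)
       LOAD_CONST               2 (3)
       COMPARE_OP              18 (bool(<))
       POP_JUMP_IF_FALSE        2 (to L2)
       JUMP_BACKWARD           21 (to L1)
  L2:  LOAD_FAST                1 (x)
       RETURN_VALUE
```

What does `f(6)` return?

260

LOAD_FAST_LOAD_FAST a,a → push 6,6. Stack: [6, 6]
BINARY_OP * → 6 * 6 = 36. Stack: [36]
STORE_FAST x → x=36. Stack: []
LOAD_FAST_LOAD_FAST a,a → push 6,6. Stack: [6, 6]
BINARY_OP - → 6 - 6 = 0. Stack: [0]
LOAD_FAST a → push 6. Stack: [0, 6]
BINARY_OP + → 0 + 6 = 6. Stack: [6]
STORE_FAST y → y=6. Stack: []
LOAD_CONST → push 0. Stack: [0]
STORE_FAST i → i=0. Stack: []
LOAD_FAST i → push 0. Stack: [0]
LOAD_CONST → push 3. Stack: [0, 3]
COMPARE_OP bool(<) → 0 vs 3 = True. Stack: [True]
POP_JUMP_IF_FALSE → pop True; no jump. Stack: []
LOAD_FAST_LOAD_FAST x,y → push 36,6. Stack: [36, 6]
BINARY_OP ^ → 36 ^ 6 = 34. Stack: [34]
STORE_FAST x → x=34. Stack: []
LOAD_FAST_LOAD_FAST x,x → push 34,34. Stack: [34, 34]
BINARY_OP + → 34 + 34 = 68. Stack: [68]
STORE_FAST x → x=68. Stack: []
LOAD_FAST i → push 0. Stack: [0]
LOAD_CONST → push 1. Stack: [0, 1]
BINARY_OP + → 0 + 1 = 1. Stack: [1]
STORE_FAST i → i=1. Stack: []
LOAD_FAST i → push 1. Stack: [1]
LOAD_CONST → push 3. Stack: [1, 3]
COMPARE_OP bool(<) → 1 vs 3 = True. Stack: [True]
POP_JUMP_IF_FALSE → pop True; no jump. Stack: []
LOAD_FAST_LOAD_FAST x,y → push 68,6. Stack: [68, 6]
BINARY_OP ^ → 68 ^ 6 = 66. Stack: [66]
STORE_FAST x → x=66. Stack: []
LOAD_FAST_LOAD_FAST x,x → push 66,66. Stack: [66, 66]
BINARY_OP + → 66 + 66 = 132. Stack: [132]
STORE_FAST x → x=132. Stack: []
LOAD_FAST i → push 1. Stack: [1]
LOAD_CONST → push 1. Stack: [1, 1]
BINARY_OP + → 1 + 1 = 2. Stack: [2]
STORE_FAST i → i=2. Stack: []
LOAD_FAST i → push 2. Stack: [2]
LOAD_CONST → push 3. Stack: [2, 3]
COMPARE_OP bool(<) → 2 vs 3 = True. Stack: [True]
POP_JUMP_IF_FALSE → pop True; no jump. Stack: []
LOAD_FAST_LOAD_FAST x,y → push 132,6. Stack: [132, 6]
BINARY_OP ^ → 132 ^ 6 = 130. Stack: [130]
STORE_FAST x → x=130. Stack: []
LOAD_FAST_LOAD_FAST x,x → push 130,130. Stack: [130, 130]
BINARY_OP + → 130 + 130 = 260. Stack: [260]
STORE_FAST x → x=260. Stack: []
LOAD_FAST i → push 2. Stack: [2]
LOAD_CONST → push 1. Stack: [2, 1]
BINARY_OP + → 2 + 1 = 3. Stack: [3]
STORE_FAST i → i=3. Stack: []
LOAD_FAST i → push 3. Stack: [3]
LOAD_CONST → push 3. Stack: [3, 3]
COMPARE_OP bool(<) → 3 vs 3 = False. Stack: [False]
POP_JUMP_IF_FALSE → pop False; jump. Stack: []
LOAD_FAST x → push 260. Stack: [260]
RETURN_VALUE → return 260.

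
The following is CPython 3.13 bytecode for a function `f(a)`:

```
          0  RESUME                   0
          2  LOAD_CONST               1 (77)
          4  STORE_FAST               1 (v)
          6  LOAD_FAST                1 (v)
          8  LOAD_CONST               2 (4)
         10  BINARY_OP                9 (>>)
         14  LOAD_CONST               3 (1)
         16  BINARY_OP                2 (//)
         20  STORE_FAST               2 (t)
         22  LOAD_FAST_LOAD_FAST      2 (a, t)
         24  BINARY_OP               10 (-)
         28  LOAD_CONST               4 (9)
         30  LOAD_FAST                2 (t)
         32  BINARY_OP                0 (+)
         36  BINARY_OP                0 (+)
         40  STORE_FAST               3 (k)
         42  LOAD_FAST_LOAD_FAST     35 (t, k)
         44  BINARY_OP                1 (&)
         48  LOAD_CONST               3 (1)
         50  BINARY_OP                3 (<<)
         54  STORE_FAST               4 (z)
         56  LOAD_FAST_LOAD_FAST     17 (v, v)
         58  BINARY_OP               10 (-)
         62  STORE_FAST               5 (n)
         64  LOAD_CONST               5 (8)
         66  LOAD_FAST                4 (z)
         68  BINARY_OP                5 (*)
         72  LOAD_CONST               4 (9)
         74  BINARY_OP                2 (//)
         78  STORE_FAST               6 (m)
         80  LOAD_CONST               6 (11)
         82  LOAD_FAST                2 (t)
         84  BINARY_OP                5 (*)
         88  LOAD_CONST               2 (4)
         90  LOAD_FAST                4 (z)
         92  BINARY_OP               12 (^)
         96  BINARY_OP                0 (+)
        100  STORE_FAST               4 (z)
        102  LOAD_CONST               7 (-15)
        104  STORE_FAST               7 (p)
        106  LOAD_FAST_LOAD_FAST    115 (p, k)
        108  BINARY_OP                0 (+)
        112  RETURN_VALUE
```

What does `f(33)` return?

27

LOAD_CONST → push 77. Stack: [77]
STORE_FAST v → v=77. Stack: []
LOAD_FAST v → push 77. Stack: [77]
LOAD_CONST → push 4. Stack: [77, 4]
BINARY_OP >> → 77 >> 4 = 4. Stack: [4]
LOAD_CONST → push 1. Stack: [4, 1]
BINARY_OP // → 4 // 1 = 4. Stack: [4]
STORE_FAST t → t=4. Stack: []
LOAD_FAST_LOAD_FAST a,t → push 33,4. Stack: [33, 4]
BINARY_OP - → 33 - 4 = 29. Stack: [29]
LOAD_CONST → push 9. Stack: [29, 9]
LOAD_FAST t → push 4. Stack: [29, 9, 4]
BINARY_OP + → 9 + 4 = 13. Stack: [29, 13]
BINARY_OP + → 29 + 13 = 42. Stack: [42]
STORE_FAST k → k=42. Stack: []
LOAD_FAST_LOAD_FAST t,k → push 4,42. Stack: [4, 42]
BINARY_OP & → 4 & 42 = 0. Stack: [0]
LOAD_CONST → push 1. Stack: [0, 1]
BINARY_OP << → 0 << 1 = 0. Stack: [0]
STORE_FAST z → z=0. Stack: []
LOAD_FAST_LOAD_FAST v,v → push 77,77. Stack: [77, 77]
BINARY_OP - → 77 - 77 = 0. Stack: [0]
STORE_FAST n → n=0. Stack: []
LOAD_CONST → push 8. Stack: [8]
LOAD_FAST z → push 0. Stack: [8, 0]
BINARY_OP * → 8 * 0 = 0. Stack: [0]
LOAD_CONST → push 9. Stack: [0, 9]
BINARY_OP // → 0 // 9 = 0. Stack: [0]
STORE_FAST m → m=0. Stack: []
LOAD_CONST → push 11. Stack: [11]
LOAD_FAST t → push 4. Stack: [11, 4]
BINARY_OP * → 11 * 4 = 44. Stack: [44]
LOAD_CONST → push 4. Stack: [44, 4]
LOAD_FAST z → push 0. Stack: [44, 4, 0]
BINARY_OP ^ → 4 ^ 0 = 4. Stack: [44, 4]
BINARY_OP + → 44 + 4 = 48. Stack: [48]
STORE_FAST z → z=48. Stack: []
LOAD_CONST → push -15. Stack: [-15]
STORE_FAST p → p=-15. Stack: []
LOAD_FAST_LOAD_FAST p,k → push -15,42. Stack: [-15, 42]
BINARY_OP + → -15 + 42 = 27. Stack: [27]
RETURN_VALUE → return 27.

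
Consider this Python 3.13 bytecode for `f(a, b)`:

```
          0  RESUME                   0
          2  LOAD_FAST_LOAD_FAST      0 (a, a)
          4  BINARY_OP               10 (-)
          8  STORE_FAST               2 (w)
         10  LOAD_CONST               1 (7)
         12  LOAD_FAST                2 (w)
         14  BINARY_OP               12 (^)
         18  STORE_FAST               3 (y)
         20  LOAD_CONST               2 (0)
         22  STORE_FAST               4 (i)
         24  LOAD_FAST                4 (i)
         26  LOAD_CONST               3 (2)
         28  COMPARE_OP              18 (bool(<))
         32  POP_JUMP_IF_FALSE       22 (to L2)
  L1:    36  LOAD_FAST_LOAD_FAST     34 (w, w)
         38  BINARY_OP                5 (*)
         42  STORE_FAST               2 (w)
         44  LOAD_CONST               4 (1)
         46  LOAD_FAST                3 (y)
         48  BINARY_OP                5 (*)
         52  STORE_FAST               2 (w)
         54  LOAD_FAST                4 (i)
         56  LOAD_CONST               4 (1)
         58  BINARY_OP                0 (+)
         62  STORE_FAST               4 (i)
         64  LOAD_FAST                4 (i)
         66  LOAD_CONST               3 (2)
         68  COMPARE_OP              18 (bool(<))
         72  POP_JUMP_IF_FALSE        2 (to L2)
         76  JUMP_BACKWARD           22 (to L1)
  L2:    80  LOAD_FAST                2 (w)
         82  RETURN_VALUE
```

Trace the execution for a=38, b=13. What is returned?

LOAD_FAST_LOAD_FAST a,a → push 38,38. Stack: [38, 38]
BINARY_OP - → 38 - 38 = 0. Stack: [0]
STORE_FAST w → w=0. Stack: []
LOAD_CONST → push 7. Stack: [7]
LOAD_FAST w → push 0. Stack: [7, 0]
BINARY_OP ^ → 7 ^ 0 = 7. Stack: [7]
STORE_FAST y → y=7. Stack: []
LOAD_CONST → push 0. Stack: [0]
STORE_FAST i → i=0. Stack: []
LOAD_FAST i → push 0. Stack: [0]
LOAD_CONST → push 2. Stack: [0, 2]
COMPARE_OP bool(<) → 0 vs 2 = True. Stack: [True]
POP_JUMP_IF_FALSE → pop True; no jump. Stack: []
LOAD_FAST_LOAD_FAST w,w → push 0,0. Stack: [0, 0]
BINARY_OP * → 0 * 0 = 0. Stack: [0]
STORE_FAST w → w=0. Stack: []
LOAD_CONST → push 1. Stack: [1]
LOAD_FAST y → push 7. Stack: [1, 7]
BINARY_OP * → 1 * 7 = 7. Stack: [7]
STORE_FAST w → w=7. Stack: []
LOAD_FAST i → push 0. Stack: [0]
LOAD_CONST → push 1. Stack: [0, 1]
BINARY_OP + → 0 + 1 = 1. Stack: [1]
STORE_FAST i → i=1. Stack: []
LOAD_FAST i → push 1. Stack: [1]
LOAD_CONST → push 2. Stack: [1, 2]
COMPARE_OP bool(<) → 1 vs 2 = True. Stack: [True]
POP_JUMP_IF_FALSE → pop True; no jump. Stack: []
LOAD_FAST_LOAD_FAST w,w → push 7,7. Stack: [7, 7]
BINARY_OP * → 7 * 7 = 49. Stack: [49]
STORE_FAST w → w=49. Stack: []
LOAD_CONST → push 1. Stack: [1]
LOAD_FAST y → push 7. Stack: [1, 7]
BINARY_OP * → 1 * 7 = 7. Stack: [7]
STORE_FAST w → w=7. Stack: []
LOAD_FAST i → push 1. Stack: [1]
LOAD_CONST → push 1. Stack: [1, 1]
BINARY_OP + → 1 + 1 = 2. Stack: [2]
STORE_FAST i → i=2. Stack: []
LOAD_FAST i → push 2. Stack: [2]
LOAD_CONST → push 2. Stack: [2, 2]
COMPARE_OP bool(<) → 2 vs 2 = False. Stack: [False]
POP_JUMP_IF_FALSE → pop False; jump. Stack: []
LOAD_FAST w → push 7. Stack: [7]
RETURN_VALUE → return 7.

7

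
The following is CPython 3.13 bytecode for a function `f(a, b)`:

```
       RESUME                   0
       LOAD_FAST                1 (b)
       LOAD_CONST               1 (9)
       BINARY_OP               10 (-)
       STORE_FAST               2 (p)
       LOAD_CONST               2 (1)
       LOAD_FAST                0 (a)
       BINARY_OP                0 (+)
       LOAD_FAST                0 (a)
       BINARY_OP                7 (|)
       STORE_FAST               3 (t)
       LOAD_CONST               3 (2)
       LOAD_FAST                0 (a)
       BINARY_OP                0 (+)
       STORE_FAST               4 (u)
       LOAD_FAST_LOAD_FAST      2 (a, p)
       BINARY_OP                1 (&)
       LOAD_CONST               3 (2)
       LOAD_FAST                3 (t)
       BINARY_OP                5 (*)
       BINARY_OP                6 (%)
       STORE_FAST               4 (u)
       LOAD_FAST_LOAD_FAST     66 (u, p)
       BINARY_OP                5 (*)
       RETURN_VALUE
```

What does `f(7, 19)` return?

20

LOAD_FAST b → push 19. Stack: [19]
LOAD_CONST → push 9. Stack: [19, 9]
BINARY_OP - → 19 - 9 = 10. Stack: [10]
STORE_FAST p → p=10. Stack: []
LOAD_CONST → push 1. Stack: [1]
LOAD_FAST a → push 7. Stack: [1, 7]
BINARY_OP + → 1 + 7 = 8. Stack: [8]
LOAD_FAST a → push 7. Stack: [8, 7]
BINARY_OP | → 8 | 7 = 15. Stack: [15]
STORE_FAST t → t=15. Stack: []
LOAD_CONST → push 2. Stack: [2]
LOAD_FAST a → push 7. Stack: [2, 7]
BINARY_OP + → 2 + 7 = 9. Stack: [9]
STORE_FAST u → u=9. Stack: []
LOAD_FAST_LOAD_FAST a,p → push 7,10. Stack: [7, 10]
BINARY_OP & → 7 & 10 = 2. Stack: [2]
LOAD_CONST → push 2. Stack: [2, 2]
LOAD_FAST t → push 15. Stack: [2, 2, 15]
BINARY_OP * → 2 * 15 = 30. Stack: [2, 30]
BINARY_OP % → 2 % 30 = 2. Stack: [2]
STORE_FAST u → u=2. Stack: []
LOAD_FAST_LOAD_FAST u,p → push 2,10. Stack: [2, 10]
BINARY_OP * → 2 * 10 = 20. Stack: [20]
RETURN_VALUE → return 20.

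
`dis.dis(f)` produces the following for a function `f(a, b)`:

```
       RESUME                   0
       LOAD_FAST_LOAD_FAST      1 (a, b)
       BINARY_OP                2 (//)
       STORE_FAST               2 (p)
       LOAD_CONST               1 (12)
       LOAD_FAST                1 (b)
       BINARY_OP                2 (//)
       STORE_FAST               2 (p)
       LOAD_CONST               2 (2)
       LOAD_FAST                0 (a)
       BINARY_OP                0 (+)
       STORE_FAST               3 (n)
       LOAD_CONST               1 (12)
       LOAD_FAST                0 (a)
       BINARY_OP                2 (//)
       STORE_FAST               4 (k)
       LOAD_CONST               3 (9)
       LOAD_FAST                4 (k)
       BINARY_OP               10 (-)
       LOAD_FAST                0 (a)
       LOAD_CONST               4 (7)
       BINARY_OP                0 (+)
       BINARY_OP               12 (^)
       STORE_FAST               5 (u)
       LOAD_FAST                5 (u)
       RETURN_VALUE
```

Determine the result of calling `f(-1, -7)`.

19

LOAD_FAST_LOAD_FAST a,b → push -1,-7. Stack: [-1, -7]
BINARY_OP // → -1 // -7 = 0. Stack: [0]
STORE_FAST p → p=0. Stack: []
LOAD_CONST → push 12. Stack: [12]
LOAD_FAST b → push -7. Stack: [12, -7]
BINARY_OP // → 12 // -7 = -2. Stack: [-2]
STORE_FAST p → p=-2. Stack: []
LOAD_CONST → push 2. Stack: [2]
LOAD_FAST a → push -1. Stack: [2, -1]
BINARY_OP + → 2 + -1 = 1. Stack: [1]
STORE_FAST n → n=1. Stack: []
LOAD_CONST → push 12. Stack: [12]
LOAD_FAST a → push -1. Stack: [12, -1]
BINARY_OP // → 12 // -1 = -12. Stack: [-12]
STORE_FAST k → k=-12. Stack: []
LOAD_CONST → push 9. Stack: [9]
LOAD_FAST k → push -12. Stack: [9, -12]
BINARY_OP - → 9 - -12 = 21. Stack: [21]
LOAD_FAST a → push -1. Stack: [21, -1]
LOAD_CONST → push 7. Stack: [21, -1, 7]
BINARY_OP + → -1 + 7 = 6. Stack: [21, 6]
BINARY_OP ^ → 21 ^ 6 = 19. Stack: [19]
STORE_FAST u → u=19. Stack: []
LOAD_FAST u → push 19. Stack: [19]
RETURN_VALUE → return 19.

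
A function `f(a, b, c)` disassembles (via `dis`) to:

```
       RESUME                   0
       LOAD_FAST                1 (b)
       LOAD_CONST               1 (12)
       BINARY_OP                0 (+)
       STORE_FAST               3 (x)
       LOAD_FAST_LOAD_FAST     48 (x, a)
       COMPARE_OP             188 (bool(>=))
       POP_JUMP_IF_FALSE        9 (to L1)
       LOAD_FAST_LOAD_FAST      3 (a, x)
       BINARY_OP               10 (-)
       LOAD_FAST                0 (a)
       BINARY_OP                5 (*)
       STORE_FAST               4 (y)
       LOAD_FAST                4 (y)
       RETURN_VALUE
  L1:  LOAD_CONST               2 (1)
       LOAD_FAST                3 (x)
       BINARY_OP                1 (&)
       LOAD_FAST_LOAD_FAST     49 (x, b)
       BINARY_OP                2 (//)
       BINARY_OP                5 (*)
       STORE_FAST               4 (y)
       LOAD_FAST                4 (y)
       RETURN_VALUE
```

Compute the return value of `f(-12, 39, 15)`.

756

LOAD_FAST b → push 39. Stack: [39]
LOAD_CONST → push 12. Stack: [39, 12]
BINARY_OP + → 39 + 12 = 51. Stack: [51]
STORE_FAST x → x=51. Stack: []
LOAD_FAST_LOAD_FAST x,a → push 51,-12. Stack: [51, -12]
COMPARE_OP bool(>=) → 51 vs -12 = True. Stack: [True]
POP_JUMP_IF_FALSE → pop True; no jump. Stack: []
LOAD_FAST_LOAD_FAST a,x → push -12,51. Stack: [-12, 51]
BINARY_OP - → -12 - 51 = -63. Stack: [-63]
LOAD_FAST a → push -12. Stack: [-63, -12]
BINARY_OP * → -63 * -12 = 756. Stack: [756]
STORE_FAST y → y=756. Stack: []
LOAD_FAST y → push 756. Stack: [756]
RETURN_VALUE → return 756.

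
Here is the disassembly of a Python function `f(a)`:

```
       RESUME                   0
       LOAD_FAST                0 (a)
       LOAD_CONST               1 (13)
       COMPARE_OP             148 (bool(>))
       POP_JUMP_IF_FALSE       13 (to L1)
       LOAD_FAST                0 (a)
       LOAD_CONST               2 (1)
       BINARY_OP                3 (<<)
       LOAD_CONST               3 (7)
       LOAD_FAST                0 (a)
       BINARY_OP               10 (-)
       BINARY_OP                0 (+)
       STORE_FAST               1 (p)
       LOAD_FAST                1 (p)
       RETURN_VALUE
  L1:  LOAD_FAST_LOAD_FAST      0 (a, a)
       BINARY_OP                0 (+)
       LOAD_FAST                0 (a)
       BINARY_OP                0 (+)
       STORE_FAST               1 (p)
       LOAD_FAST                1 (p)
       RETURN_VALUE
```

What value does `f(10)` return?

30

LOAD_FAST a → push 10. Stack: [10]
LOAD_CONST → push 13. Stack: [10, 13]
COMPARE_OP bool(>) → 10 vs 13 = False. Stack: [False]
POP_JUMP_IF_FALSE → pop False; jump. Stack: []
LOAD_FAST_LOAD_FAST a,a → push 10,10. Stack: [10, 10]
BINARY_OP + → 10 + 10 = 20. Stack: [20]
LOAD_FAST a → push 10. Stack: [20, 10]
BINARY_OP + → 20 + 10 = 30. Stack: [30]
STORE_FAST p → p=30. Stack: []
LOAD_FAST p → push 30. Stack: [30]
RETURN_VALUE → return 30.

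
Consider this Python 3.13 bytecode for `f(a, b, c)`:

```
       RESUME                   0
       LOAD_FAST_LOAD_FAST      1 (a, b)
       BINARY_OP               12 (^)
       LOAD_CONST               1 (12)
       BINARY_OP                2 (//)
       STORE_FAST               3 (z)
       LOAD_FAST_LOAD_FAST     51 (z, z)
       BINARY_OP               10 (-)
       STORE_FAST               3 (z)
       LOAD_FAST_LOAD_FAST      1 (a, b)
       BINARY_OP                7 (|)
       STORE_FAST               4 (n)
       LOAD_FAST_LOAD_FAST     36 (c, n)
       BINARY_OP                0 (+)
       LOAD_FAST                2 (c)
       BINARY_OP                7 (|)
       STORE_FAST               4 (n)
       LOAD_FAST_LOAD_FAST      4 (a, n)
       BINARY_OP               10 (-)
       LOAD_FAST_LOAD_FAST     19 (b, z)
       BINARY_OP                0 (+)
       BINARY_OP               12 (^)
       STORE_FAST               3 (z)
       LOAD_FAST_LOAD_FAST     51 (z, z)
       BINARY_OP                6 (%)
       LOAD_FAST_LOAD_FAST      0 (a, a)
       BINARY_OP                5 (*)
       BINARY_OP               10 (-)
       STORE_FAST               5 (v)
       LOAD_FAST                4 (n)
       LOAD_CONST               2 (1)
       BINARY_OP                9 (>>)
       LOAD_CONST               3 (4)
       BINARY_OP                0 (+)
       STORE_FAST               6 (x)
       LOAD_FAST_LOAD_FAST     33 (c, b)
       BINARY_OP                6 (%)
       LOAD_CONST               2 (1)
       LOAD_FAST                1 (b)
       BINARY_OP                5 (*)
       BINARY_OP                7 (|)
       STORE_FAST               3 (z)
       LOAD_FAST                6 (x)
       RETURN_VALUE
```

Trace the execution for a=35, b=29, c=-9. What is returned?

-1

LOAD_FAST_LOAD_FAST a,b → push 35,29. Stack: [35, 29]
BINARY_OP ^ → 35 ^ 29 = 62. Stack: [62]
LOAD_CONST → push 12. Stack: [62, 12]
BINARY_OP // → 62 // 12 = 5. Stack: [5]
STORE_FAST z → z=5. Stack: []
LOAD_FAST_LOAD_FAST z,z → push 5,5. Stack: [5, 5]
BINARY_OP - → 5 - 5 = 0. Stack: [0]
STORE_FAST z → z=0. Stack: []
LOAD_FAST_LOAD_FAST a,b → push 35,29. Stack: [35, 29]
BINARY_OP | → 35 | 29 = 63. Stack: [63]
STORE_FAST n → n=63. Stack: []
LOAD_FAST_LOAD_FAST c,n → push -9,63. Stack: [-9, 63]
BINARY_OP + → -9 + 63 = 54. Stack: [54]
LOAD_FAST c → push -9. Stack: [54, -9]
BINARY_OP | → 54 | -9 = -9. Stack: [-9]
STORE_FAST n → n=-9. Stack: []
LOAD_FAST_LOAD_FAST a,n → push 35,-9. Stack: [35, -9]
BINARY_OP - → 35 - -9 = 44. Stack: [44]
LOAD_FAST_LOAD_FAST b,z → push 29,0. Stack: [44, 29, 0]
BINARY_OP + → 29 + 0 = 29. Stack: [44, 29]
BINARY_OP ^ → 44 ^ 29 = 49. Stack: [49]
STORE_FAST z → z=49. Stack: []
LOAD_FAST_LOAD_FAST z,z → push 49,49. Stack: [49, 49]
BINARY_OP % → 49 % 49 = 0. Stack: [0]
LOAD_FAST_LOAD_FAST a,a → push 35,35. Stack: [0, 35, 35]
BINARY_OP * → 35 * 35 = 1225. Stack: [0, 1225]
BINARY_OP - → 0 - 1225 = -1225. Stack: [-1225]
STORE_FAST v → v=-1225. Stack: []
LOAD_FAST n → push -9. Stack: [-9]
LOAD_CONST → push 1. Stack: [-9, 1]
BINARY_OP >> → -9 >> 1 = -5. Stack: [-5]
LOAD_CONST → push 4. Stack: [-5, 4]
BINARY_OP + → -5 + 4 = -1. Stack: [-1]
STORE_FAST x → x=-1. Stack: []
LOAD_FAST_LOAD_FAST c,b → push -9,29. Stack: [-9, 29]
BINARY_OP % → -9 % 29 = 20. Stack: [20]
LOAD_CONST → push 1. Stack: [20, 1]
LOAD_FAST b → push 29. Stack: [20, 1, 29]
BINARY_OP * → 1 * 29 = 29. Stack: [20, 29]
BINARY_OP | → 20 | 29 = 29. Stack: [29]
STORE_FAST z → z=29. Stack: []
LOAD_FAST x → push -1. Stack: [-1]
RETURN_VALUE → return -1.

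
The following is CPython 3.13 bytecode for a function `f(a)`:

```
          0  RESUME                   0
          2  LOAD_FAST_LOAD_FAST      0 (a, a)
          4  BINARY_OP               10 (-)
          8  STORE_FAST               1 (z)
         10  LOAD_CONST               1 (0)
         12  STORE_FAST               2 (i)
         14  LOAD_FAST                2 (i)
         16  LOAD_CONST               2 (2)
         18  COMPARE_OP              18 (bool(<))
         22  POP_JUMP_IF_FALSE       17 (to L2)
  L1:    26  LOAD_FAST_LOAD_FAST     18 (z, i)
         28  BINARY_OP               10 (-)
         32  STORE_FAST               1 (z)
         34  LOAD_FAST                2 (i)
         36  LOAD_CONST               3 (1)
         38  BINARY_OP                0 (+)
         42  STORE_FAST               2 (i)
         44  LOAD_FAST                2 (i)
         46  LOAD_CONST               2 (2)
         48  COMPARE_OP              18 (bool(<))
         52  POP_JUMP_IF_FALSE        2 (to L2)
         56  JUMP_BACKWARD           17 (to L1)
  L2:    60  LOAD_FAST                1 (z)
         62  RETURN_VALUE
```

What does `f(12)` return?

-1

LOAD_FAST_LOAD_FAST a,a → push 12,12. Stack: [12, 12]
BINARY_OP - → 12 - 12 = 0. Stack: [0]
STORE_FAST z → z=0. Stack: []
LOAD_CONST → push 0. Stack: [0]
STORE_FAST i → i=0. Stack: []
LOAD_FAST i → push 0. Stack: [0]
LOAD_CONST → push 2. Stack: [0, 2]
COMPARE_OP bool(<) → 0 vs 2 = True. Stack: [True]
POP_JUMP_IF_FALSE → pop True; no jump. Stack: []
LOAD_FAST_LOAD_FAST z,i → push 0,0. Stack: [0, 0]
BINARY_OP - → 0 - 0 = 0. Stack: [0]
STORE_FAST z → z=0. Stack: []
LOAD_FAST i → push 0. Stack: [0]
LOAD_CONST → push 1. Stack: [0, 1]
BINARY_OP + → 0 + 1 = 1. Stack: [1]
STORE_FAST i → i=1. Stack: []
LOAD_FAST i → push 1. Stack: [1]
LOAD_CONST → push 2. Stack: [1, 2]
COMPARE_OP bool(<) → 1 vs 2 = True. Stack: [True]
POP_JUMP_IF_FALSE → pop True; no jump. Stack: []
LOAD_FAST_LOAD_FAST z,i → push 0,1. Stack: [0, 1]
BINARY_OP - → 0 - 1 = -1. Stack: [-1]
STORE_FAST z → z=-1. Stack: []
LOAD_FAST i → push 1. Stack: [1]
LOAD_CONST → push 1. Stack: [1, 1]
BINARY_OP + → 1 + 1 = 2. Stack: [2]
STORE_FAST i → i=2. Stack: []
LOAD_FAST i → push 2. Stack: [2]
LOAD_CONST → push 2. Stack: [2, 2]
COMPARE_OP bool(<) → 2 vs 2 = False. Stack: [False]
POP_JUMP_IF_FALSE → pop False; jump. Stack: []
LOAD_FAST z → push -1. Stack: [-1]
RETURN_VALUE → return -1.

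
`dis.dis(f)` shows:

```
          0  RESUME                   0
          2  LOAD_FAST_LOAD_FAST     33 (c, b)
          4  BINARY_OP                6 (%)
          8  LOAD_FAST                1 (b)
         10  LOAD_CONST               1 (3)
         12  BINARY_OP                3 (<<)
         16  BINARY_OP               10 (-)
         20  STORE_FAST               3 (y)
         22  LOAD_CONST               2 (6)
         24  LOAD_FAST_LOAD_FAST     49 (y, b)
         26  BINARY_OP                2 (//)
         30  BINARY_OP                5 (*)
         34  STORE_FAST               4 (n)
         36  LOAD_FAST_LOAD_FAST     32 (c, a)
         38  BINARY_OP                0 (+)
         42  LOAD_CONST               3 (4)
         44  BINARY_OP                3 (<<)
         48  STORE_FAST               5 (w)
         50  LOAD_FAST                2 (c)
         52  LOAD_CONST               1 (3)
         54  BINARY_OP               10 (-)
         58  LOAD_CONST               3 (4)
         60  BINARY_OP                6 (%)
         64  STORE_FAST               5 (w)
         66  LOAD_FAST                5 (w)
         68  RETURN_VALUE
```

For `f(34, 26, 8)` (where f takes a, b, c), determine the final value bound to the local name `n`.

-48

LOAD_FAST_LOAD_FAST c,b → push 8,26. Stack: [8, 26]
BINARY_OP % → 8 % 26 = 8. Stack: [8]
LOAD_FAST b → push 26. Stack: [8, 26]
LOAD_CONST → push 3. Stack: [8, 26, 3]
BINARY_OP << → 26 << 3 = 208. Stack: [8, 208]
BINARY_OP - → 8 - 208 = -200. Stack: [-200]
STORE_FAST y → y=-200. Stack: []
LOAD_CONST → push 6. Stack: [6]
LOAD_FAST_LOAD_FAST y,b → push -200,26. Stack: [6, -200, 26]
BINARY_OP // → -200 // 26 = -8. Stack: [6, -8]
BINARY_OP * → 6 * -8 = -48. Stack: [-48]
STORE_FAST n → n=-48. Stack: []
LOAD_FAST_LOAD_FAST c,a → push 8,34. Stack: [8, 34]
BINARY_OP + → 8 + 34 = 42. Stack: [42]
LOAD_CONST → push 4. Stack: [42, 4]
BINARY_OP << → 42 << 4 = 672. Stack: [672]
STORE_FAST w → w=672. Stack: []
LOAD_FAST c → push 8. Stack: [8]
LOAD_CONST → push 3. Stack: [8, 3]
BINARY_OP - → 8 - 3 = 5. Stack: [5]
LOAD_CONST → push 4. Stack: [5, 4]
BINARY_OP % → 5 % 4 = 1. Stack: [1]
STORE_FAST w → w=1. Stack: []
LOAD_FAST w → push 1. Stack: [1]
RETURN_VALUE → return 1.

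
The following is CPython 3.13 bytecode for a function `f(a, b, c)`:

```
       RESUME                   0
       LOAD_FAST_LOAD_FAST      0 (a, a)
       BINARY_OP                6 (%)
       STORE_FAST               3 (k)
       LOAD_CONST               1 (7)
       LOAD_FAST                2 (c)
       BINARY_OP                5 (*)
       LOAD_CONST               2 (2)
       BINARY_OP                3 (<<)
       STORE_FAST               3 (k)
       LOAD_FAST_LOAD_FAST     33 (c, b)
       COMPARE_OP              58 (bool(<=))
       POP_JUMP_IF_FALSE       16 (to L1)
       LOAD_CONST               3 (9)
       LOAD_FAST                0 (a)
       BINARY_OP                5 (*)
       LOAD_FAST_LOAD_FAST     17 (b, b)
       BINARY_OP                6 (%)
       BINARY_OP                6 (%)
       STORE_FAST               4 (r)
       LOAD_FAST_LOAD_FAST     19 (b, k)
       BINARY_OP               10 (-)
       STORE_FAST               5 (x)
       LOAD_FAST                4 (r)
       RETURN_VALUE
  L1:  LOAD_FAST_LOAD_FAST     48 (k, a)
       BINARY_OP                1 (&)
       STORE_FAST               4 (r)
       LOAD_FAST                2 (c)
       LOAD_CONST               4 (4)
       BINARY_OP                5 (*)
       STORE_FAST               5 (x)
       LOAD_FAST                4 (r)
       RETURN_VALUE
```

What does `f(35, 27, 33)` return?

0

LOAD_FAST_LOAD_FAST a,a → push 35,35. Stack: [35, 35]
BINARY_OP % → 35 % 35 = 0. Stack: [0]
STORE_FAST k → k=0. Stack: []
LOAD_CONST → push 7. Stack: [7]
LOAD_FAST c → push 33. Stack: [7, 33]
BINARY_OP * → 7 * 33 = 231. Stack: [231]
LOAD_CONST → push 2. Stack: [231, 2]
BINARY_OP << → 231 << 2 = 924. Stack: [924]
STORE_FAST k → k=924. Stack: []
LOAD_FAST_LOAD_FAST c,b → push 33,27. Stack: [33, 27]
COMPARE_OP bool(<=) → 33 vs 27 = False. Stack: [False]
POP_JUMP_IF_FALSE → pop False; jump. Stack: []
LOAD_FAST_LOAD_FAST k,a → push 924,35. Stack: [924, 35]
BINARY_OP & → 924 & 35 = 0. Stack: [0]
STORE_FAST r → r=0. Stack: []
LOAD_FAST c → push 33. Stack: [33]
LOAD_CONST → push 4. Stack: [33, 4]
BINARY_OP * → 33 * 4 = 132. Stack: [132]
STORE_FAST x → x=132. Stack: []
LOAD_FAST r → push 0. Stack: [0]
RETURN_VALUE → return 0.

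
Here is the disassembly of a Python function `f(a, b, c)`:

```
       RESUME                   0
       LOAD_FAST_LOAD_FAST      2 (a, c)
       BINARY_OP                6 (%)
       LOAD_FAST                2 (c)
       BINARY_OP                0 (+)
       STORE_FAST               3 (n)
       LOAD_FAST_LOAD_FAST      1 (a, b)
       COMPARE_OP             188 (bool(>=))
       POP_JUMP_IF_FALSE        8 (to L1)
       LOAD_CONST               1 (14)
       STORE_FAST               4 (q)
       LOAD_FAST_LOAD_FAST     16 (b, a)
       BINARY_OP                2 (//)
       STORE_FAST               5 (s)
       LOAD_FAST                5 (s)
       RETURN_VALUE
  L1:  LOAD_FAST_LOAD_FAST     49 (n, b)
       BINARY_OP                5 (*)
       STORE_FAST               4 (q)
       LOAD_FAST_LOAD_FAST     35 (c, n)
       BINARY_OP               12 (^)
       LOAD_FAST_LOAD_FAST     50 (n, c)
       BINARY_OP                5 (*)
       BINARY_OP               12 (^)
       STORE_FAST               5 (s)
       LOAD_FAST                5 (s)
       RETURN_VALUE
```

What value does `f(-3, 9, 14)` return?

329

LOAD_FAST_LOAD_FAST a,c → push -3,14. Stack: [-3, 14]
BINARY_OP % → -3 % 14 = 11. Stack: [11]
LOAD_FAST c → push 14. Stack: [11, 14]
BINARY_OP + → 11 + 14 = 25. Stack: [25]
STORE_FAST n → n=25. Stack: []
LOAD_FAST_LOAD_FAST a,b → push -3,9. Stack: [-3, 9]
COMPARE_OP bool(>=) → -3 vs 9 = False. Stack: [False]
POP_JUMP_IF_FALSE → pop False; jump. Stack: []
LOAD_FAST_LOAD_FAST n,b → push 25,9. Stack: [25, 9]
BINARY_OP * → 25 * 9 = 225. Stack: [225]
STORE_FAST q → q=225. Stack: []
LOAD_FAST_LOAD_FAST c,n → push 14,25. Stack: [14, 25]
BINARY_OP ^ → 14 ^ 25 = 23. Stack: [23]
LOAD_FAST_LOAD_FAST n,c → push 25,14. Stack: [23, 25, 14]
BINARY_OP * → 25 * 14 = 350. Stack: [23, 350]
BINARY_OP ^ → 23 ^ 350 = 329. Stack: [329]
STORE_FAST s → s=329. Stack: []
LOAD_FAST s → push 329. Stack: [329]
RETURN_VALUE → return 329.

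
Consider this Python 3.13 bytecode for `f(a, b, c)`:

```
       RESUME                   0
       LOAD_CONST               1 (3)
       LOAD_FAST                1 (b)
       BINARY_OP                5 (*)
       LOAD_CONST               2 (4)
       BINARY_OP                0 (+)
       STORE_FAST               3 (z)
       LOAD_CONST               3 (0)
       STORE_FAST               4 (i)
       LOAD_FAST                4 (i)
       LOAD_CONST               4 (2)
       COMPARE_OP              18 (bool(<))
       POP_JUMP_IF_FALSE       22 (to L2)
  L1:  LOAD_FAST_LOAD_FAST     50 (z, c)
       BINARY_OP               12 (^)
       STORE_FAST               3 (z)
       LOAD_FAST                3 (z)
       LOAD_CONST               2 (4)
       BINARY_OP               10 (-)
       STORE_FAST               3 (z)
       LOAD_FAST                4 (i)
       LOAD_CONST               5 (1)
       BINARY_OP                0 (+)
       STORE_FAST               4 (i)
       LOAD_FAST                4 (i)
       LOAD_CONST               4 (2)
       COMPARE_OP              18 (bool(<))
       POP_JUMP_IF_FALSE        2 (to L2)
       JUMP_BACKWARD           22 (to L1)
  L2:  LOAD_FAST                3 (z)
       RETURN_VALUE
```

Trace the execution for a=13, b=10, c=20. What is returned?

34

LOAD_CONST → push 3. Stack: [3]
LOAD_FAST b → push 10. Stack: [3, 10]
BINARY_OP * → 3 * 10 = 30. Stack: [30]
LOAD_CONST → push 4. Stack: [30, 4]
BINARY_OP + → 30 + 4 = 34. Stack: [34]
STORE_FAST z → z=34. Stack: []
LOAD_CONST → push 0. Stack: [0]
STORE_FAST i → i=0. Stack: []
LOAD_FAST i → push 0. Stack: [0]
LOAD_CONST → push 2. Stack: [0, 2]
COMPARE_OP bool(<) → 0 vs 2 = True. Stack: [True]
POP_JUMP_IF_FALSE → pop True; no jump. Stack: []
LOAD_FAST_LOAD_FAST z,c → push 34,20. Stack: [34, 20]
BINARY_OP ^ → 34 ^ 20 = 54. Stack: [54]
STORE_FAST z → z=54. Stack: []
LOAD_FAST z → push 54. Stack: [54]
LOAD_CONST → push 4. Stack: [54, 4]
BINARY_OP - → 54 - 4 = 50. Stack: [50]
STORE_FAST z → z=50. Stack: []
LOAD_FAST i → push 0. Stack: [0]
LOAD_CONST → push 1. Stack: [0, 1]
BINARY_OP + → 0 + 1 = 1. Stack: [1]
STORE_FAST i → i=1. Stack: []
LOAD_FAST i → push 1. Stack: [1]
LOAD_CONST → push 2. Stack: [1, 2]
COMPARE_OP bool(<) → 1 vs 2 = True. Stack: [True]
POP_JUMP_IF_FALSE → pop True; no jump. Stack: []
LOAD_FAST_LOAD_FAST z,c → push 50,20. Stack: [50, 20]
BINARY_OP ^ → 50 ^ 20 = 38. Stack: [38]
STORE_FAST z → z=38. Stack: []
LOAD_FAST z → push 38. Stack: [38]
LOAD_CONST → push 4. Stack: [38, 4]
BINARY_OP - → 38 - 4 = 34. Stack: [34]
STORE_FAST z → z=34. Stack: []
LOAD_FAST i → push 1. Stack: [1]
LOAD_CONST → push 1. Stack: [1, 1]
BINARY_OP + → 1 + 1 = 2. Stack: [2]
STORE_FAST i → i=2. Stack: []
LOAD_FAST i → push 2. Stack: [2]
LOAD_CONST → push 2. Stack: [2, 2]
COMPARE_OP bool(<) → 2 vs 2 = False. Stack: [False]
POP_JUMP_IF_FALSE → pop False; jump. Stack: []
LOAD_FAST z → push 34. Stack: [34]
RETURN_VALUE → return 34.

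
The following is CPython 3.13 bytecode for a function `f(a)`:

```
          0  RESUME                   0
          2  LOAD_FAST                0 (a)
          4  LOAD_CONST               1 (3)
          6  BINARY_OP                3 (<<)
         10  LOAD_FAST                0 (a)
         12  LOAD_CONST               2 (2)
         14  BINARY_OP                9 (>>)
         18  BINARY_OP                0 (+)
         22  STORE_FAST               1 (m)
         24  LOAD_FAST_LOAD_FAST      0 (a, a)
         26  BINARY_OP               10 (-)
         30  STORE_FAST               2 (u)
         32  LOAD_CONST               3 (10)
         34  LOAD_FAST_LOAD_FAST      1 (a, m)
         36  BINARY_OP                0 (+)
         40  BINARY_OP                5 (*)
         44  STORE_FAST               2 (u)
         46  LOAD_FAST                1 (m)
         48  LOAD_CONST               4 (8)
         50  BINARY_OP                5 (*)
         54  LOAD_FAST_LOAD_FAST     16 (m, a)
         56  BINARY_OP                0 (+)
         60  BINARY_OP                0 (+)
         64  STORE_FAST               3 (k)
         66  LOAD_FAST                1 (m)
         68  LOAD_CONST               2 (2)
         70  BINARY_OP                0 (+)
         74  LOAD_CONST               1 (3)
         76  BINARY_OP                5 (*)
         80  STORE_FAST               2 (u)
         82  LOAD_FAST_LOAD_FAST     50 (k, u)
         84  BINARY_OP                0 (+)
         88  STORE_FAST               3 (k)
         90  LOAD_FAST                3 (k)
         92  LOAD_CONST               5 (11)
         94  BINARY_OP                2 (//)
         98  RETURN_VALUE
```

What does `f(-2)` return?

-19

LOAD_FAST a → push -2. Stack: [-2]
LOAD_CONST → push 3. Stack: [-2, 3]
BINARY_OP << → -2 << 3 = -16. Stack: [-16]
LOAD_FAST a → push -2. Stack: [-16, -2]
LOAD_CONST → push 2. Stack: [-16, -2, 2]
BINARY_OP >> → -2 >> 2 = -1. Stack: [-16, -1]
BINARY_OP + → -16 + -1 = -17. Stack: [-17]
STORE_FAST m → m=-17. Stack: []
LOAD_FAST_LOAD_FAST a,a → push -2,-2. Stack: [-2, -2]
BINARY_OP - → -2 - -2 = 0. Stack: [0]
STORE_FAST u → u=0. Stack: []
LOAD_CONST → push 10. Stack: [10]
LOAD_FAST_LOAD_FAST a,m → push -2,-17. Stack: [10, -2, -17]
BINARY_OP + → -2 + -17 = -19. Stack: [10, -19]
BINARY_OP * → 10 * -19 = -190. Stack: [-190]
STORE_FAST u → u=-190. Stack: []
LOAD_FAST m → push -17. Stack: [-17]
LOAD_CONST → push 8. Stack: [-17, 8]
BINARY_OP * → -17 * 8 = -136. Stack: [-136]
LOAD_FAST_LOAD_FAST m,a → push -17,-2. Stack: [-136, -17, -2]
BINARY_OP + → -17 + -2 = -19. Stack: [-136, -19]
BINARY_OP + → -136 + -19 = -155. Stack: [-155]
STORE_FAST k → k=-155. Stack: []
LOAD_FAST m → push -17. Stack: [-17]
LOAD_CONST → push 2. Stack: [-17, 2]
BINARY_OP + → -17 + 2 = -15. Stack: [-15]
LOAD_CONST → push 3. Stack: [-15, 3]
BINARY_OP * → -15 * 3 = -45. Stack: [-45]
STORE_FAST u → u=-45. Stack: []
LOAD_FAST_LOAD_FAST k,u → push -155,-45. Stack: [-155, -45]
BINARY_OP + → -155 + -45 = -200. Stack: [-200]
STORE_FAST k → k=-200. Stack: []
LOAD_FAST k → push -200. Stack: [-200]
LOAD_CONST → push 11. Stack: [-200, 11]
BINARY_OP // → -200 // 11 = -19. Stack: [-19]
RETURN_VALUE → return -19.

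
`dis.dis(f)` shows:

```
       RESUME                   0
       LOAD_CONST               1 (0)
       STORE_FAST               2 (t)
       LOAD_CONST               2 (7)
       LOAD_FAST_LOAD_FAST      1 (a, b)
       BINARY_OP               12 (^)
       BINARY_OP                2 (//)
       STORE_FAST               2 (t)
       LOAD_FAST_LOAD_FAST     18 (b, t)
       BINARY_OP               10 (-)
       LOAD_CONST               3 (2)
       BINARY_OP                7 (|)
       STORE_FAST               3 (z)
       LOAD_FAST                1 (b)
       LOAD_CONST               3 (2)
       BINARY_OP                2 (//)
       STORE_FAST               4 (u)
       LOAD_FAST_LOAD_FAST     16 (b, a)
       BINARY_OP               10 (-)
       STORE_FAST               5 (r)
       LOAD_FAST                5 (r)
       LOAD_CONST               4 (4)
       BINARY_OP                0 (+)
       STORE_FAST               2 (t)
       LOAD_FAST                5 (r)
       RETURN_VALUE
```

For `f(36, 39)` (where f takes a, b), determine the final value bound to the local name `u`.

19

LOAD_CONST → push 0. Stack: [0]
STORE_FAST t → t=0. Stack: []
LOAD_CONST → push 7. Stack: [7]
LOAD_FAST_LOAD_FAST a,b → push 36,39. Stack: [7, 36, 39]
BINARY_OP ^ → 36 ^ 39 = 3. Stack: [7, 3]
BINARY_OP // → 7 // 3 = 2. Stack: [2]
STORE_FAST t → t=2. Stack: []
LOAD_FAST_LOAD_FAST b,t → push 39,2. Stack: [39, 2]
BINARY_OP - → 39 - 2 = 37. Stack: [37]
LOAD_CONST → push 2. Stack: [37, 2]
BINARY_OP | → 37 | 2 = 39. Stack: [39]
STORE_FAST z → z=39. Stack: []
LOAD_FAST b → push 39. Stack: [39]
LOAD_CONST → push 2. Stack: [39, 2]
BINARY_OP // → 39 // 2 = 19. Stack: [19]
STORE_FAST u → u=19. Stack: []
LOAD_FAST_LOAD_FAST b,a → push 39,36. Stack: [39, 36]
BINARY_OP - → 39 - 36 = 3. Stack: [3]
STORE_FAST r → r=3. Stack: []
LOAD_FAST r → push 3. Stack: [3]
LOAD_CONST → push 4. Stack: [3, 4]
BINARY_OP + → 3 + 4 = 7. Stack: [7]
STORE_FAST t → t=7. Stack: []
LOAD_FAST r → push 3. Stack: [3]
RETURN_VALUE → return 3.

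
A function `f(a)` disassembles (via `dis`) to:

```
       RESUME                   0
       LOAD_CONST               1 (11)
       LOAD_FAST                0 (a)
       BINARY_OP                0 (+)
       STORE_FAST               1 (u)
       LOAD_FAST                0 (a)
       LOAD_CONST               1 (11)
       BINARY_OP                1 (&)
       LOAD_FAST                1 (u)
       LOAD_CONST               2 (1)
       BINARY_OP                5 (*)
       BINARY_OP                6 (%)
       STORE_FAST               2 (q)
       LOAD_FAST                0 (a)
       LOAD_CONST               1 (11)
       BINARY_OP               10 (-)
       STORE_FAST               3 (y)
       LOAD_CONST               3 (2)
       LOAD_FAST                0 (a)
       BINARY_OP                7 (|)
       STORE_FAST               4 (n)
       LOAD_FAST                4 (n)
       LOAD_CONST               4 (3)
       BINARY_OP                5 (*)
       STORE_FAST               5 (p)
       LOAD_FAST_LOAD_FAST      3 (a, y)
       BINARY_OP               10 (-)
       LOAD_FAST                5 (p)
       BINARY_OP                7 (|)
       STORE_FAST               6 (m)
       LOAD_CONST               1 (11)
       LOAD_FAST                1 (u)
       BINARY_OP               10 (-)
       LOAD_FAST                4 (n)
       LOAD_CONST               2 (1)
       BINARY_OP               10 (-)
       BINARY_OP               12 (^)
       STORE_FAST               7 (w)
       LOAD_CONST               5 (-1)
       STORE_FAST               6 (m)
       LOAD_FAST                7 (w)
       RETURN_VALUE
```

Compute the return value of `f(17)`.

-3

LOAD_CONST → push 11. Stack: [11]
LOAD_FAST a → push 17. Stack: [11, 17]
BINARY_OP + → 11 + 17 = 28. Stack: [28]
STORE_FAST u → u=28. Stack: []
LOAD_FAST a → push 17. Stack: [17]
LOAD_CONST → push 11. Stack: [17, 11]
BINARY_OP & → 17 & 11 = 1. Stack: [1]
LOAD_FAST u → push 28. Stack: [1, 28]
LOAD_CONST → push 1. Stack: [1, 28, 1]
BINARY_OP * → 28 * 1 = 28. Stack: [1, 28]
BINARY_OP % → 1 % 28 = 1. Stack: [1]
STORE_FAST q → q=1. Stack: []
LOAD_FAST a → push 17. Stack: [17]
LOAD_CONST → push 11. Stack: [17, 11]
BINARY_OP - → 17 - 11 = 6. Stack: [6]
STORE_FAST y → y=6. Stack: []
LOAD_CONST → push 2. Stack: [2]
LOAD_FAST a → push 17. Stack: [2, 17]
BINARY_OP | → 2 | 17 = 19. Stack: [19]
STORE_FAST n → n=19. Stack: []
LOAD_FAST n → push 19. Stack: [19]
LOAD_CONST → push 3. Stack: [19, 3]
BINARY_OP * → 19 * 3 = 57. Stack: [57]
STORE_FAST p → p=57. Stack: []
LOAD_FAST_LOAD_FAST a,y → push 17,6. Stack: [17, 6]
BINARY_OP - → 17 - 6 = 11. Stack: [11]
LOAD_FAST p → push 57. Stack: [11, 57]
BINARY_OP | → 11 | 57 = 59. Stack: [59]
STORE_FAST m → m=59. Stack: []
LOAD_CONST → push 11. Stack: [11]
LOAD_FAST u → push 28. Stack: [11, 28]
BINARY_OP - → 11 - 28 = -17. Stack: [-17]
LOAD_FAST n → push 19. Stack: [-17, 19]
LOAD_CONST → push 1. Stack: [-17, 19, 1]
BINARY_OP - → 19 - 1 = 18. Stack: [-17, 18]
BINARY_OP ^ → -17 ^ 18 = -3. Stack: [-3]
STORE_FAST w → w=-3. Stack: []
LOAD_CONST → push -1. Stack: [-1]
STORE_FAST m → m=-1. Stack: []
LOAD_FAST w → push -3. Stack: [-3]
RETURN_VALUE → return -3.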